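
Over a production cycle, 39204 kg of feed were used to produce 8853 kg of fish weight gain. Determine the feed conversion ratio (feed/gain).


FCR = feed consumed / weight gained
FCR = 39204 kg / 8853 kg = 4.42833

4.42833


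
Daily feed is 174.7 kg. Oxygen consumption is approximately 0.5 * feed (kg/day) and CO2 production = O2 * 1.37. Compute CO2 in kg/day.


O2 = 174.7 * 0.5 = 87.35
CO2 = 87.35 * 1.37 = 119.6695

119.6695 kg/day


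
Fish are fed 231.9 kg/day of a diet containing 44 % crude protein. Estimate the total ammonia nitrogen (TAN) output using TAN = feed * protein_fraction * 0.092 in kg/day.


Protein in feed = 231.9 * 44/100 = 102.036 kg/day
TAN = protein * 0.092 = 102.036 * 0.092 = 9.387312 kg/day

9.387312 kg/day


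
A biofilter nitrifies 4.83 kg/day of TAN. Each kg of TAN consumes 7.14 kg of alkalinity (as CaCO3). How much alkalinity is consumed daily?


Alkalinity factor: 7.14 kg CaCO3 consumed per kg TAN nitrified
alk = 4.83 kg TAN * 7.14 = 34.4862 kg CaCO3/day

34.4862 kg CaCO3/day


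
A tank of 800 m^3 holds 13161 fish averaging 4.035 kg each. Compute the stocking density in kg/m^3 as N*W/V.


Total biomass = 13161 fish * 4.035 kg = 53104.635 kg
Density = total biomass / volume = 53104.635 / 800 = 66.3808 kg/m^3

66.3808 kg/m^3


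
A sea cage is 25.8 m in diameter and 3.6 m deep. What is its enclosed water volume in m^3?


r = d/2 = 25.8/2 = 12.9 m
Base area = pi*r^2 = pi*12.9^2 = 522.79243 m^2
Volume = 522.79243 * 3.6 = 1882.05 m^3

1882.05 m^3


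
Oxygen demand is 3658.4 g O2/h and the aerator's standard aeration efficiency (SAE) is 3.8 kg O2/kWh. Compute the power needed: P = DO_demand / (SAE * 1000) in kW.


SAE in g O2/kWh = 3.8 * 1000 = 3800 g/kWh
P = DO_demand / SAE_g = 3658.4 / 3800 = 0.962737 kW

0.962737 kW


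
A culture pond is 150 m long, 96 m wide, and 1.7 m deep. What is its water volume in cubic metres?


Base area = L * W = 150 * 96 = 14400 m^2
Volume = area * depth = 14400 * 1.7 = 24480 m^3

24480 m^3


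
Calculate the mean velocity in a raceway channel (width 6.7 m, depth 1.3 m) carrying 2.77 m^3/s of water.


Cross-sectional area = W * d = 6.7 * 1.3 = 8.71 m^2
Velocity = Q / A = 2.77 / 8.71 = 0.318025 m/s

0.318025 m/s


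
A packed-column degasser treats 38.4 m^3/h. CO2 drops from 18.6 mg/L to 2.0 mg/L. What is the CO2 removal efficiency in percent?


CO2_out / CO2_in = 2.0 / 18.6 = 0.10752688
Fraction remaining = 0.10752688
efficiency = (1 - 0.10752688) * 100 = 89.2473 %

89.2473 %


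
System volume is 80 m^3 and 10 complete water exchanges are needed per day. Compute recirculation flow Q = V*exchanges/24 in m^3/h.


Daily recirculation volume = 80 m^3 * 10 = 800 m^3/day
Flow rate Q = daily volume / 24 h = 800 / 24 = 33.3333 m^3/h

33.3333 m^3/h


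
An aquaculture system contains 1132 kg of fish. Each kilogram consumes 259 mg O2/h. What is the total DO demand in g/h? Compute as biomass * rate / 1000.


Total O2 consumption (mg/h) = 1132 kg * 259 mg/(kg*h) = 293188 mg/h
Convert to g/h: 293188 / 1000 = 293.188 g/h

293.188 g/h


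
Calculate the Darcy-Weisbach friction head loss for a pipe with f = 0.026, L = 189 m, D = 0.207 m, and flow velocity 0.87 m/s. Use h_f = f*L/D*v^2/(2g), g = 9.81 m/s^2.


v^2 = 0.87^2 = 0.7569 m^2/s^2
L/D = 189/0.207 = 913.04348
h_f = f*(L/D)*v^2/(2g) = 0.026 * 913.04348 * 0.7569 / 19.62 = 0.915808 m

0.915808 m


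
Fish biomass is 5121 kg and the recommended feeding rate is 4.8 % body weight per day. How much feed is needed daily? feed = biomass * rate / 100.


Feeding rate fraction = 4.8% / 100 = 0.048
Daily feed = 5121 kg * 0.048 = 245.808 kg/day

245.808 kg/day


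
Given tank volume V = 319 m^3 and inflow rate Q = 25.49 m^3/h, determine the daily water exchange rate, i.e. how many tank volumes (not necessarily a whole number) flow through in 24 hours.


Daily flow volume = 25.49 m^3/h * 24 h = 611.76 m^3/day
Exchanges = daily flow / tank volume = 611.76 / 319 = 1.91774 exchanges/day

1.91774 exchanges/day


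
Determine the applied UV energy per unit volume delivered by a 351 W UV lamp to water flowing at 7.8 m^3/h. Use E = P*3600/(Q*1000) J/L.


Energy delivered per hour = 351 W * 3600 s = 1263600 J/h
Volume treated per hour = 7.8 m^3/h * 1000 = 7800 L/h
dose = 1263600 / 7800 = 162 J/L

162 J/L


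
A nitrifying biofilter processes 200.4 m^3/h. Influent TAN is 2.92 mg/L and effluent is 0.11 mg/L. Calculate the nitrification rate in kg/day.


Concentration drop: TAN_in - TAN_out = 2.92 - 0.11 = 2.81 mg/L
Hourly TAN removed = Q * dTAN = 200.4 m^3/h * 2.81 mg/L = 563.124 g/h  (m^3/h * mg/L = g/h)
Daily TAN removed = 563.124 * 24 = 13514.976 g/day
Convert to kg/day: 13514.976 / 1000 = 13.514976 kg/day

13.514976 kg/day


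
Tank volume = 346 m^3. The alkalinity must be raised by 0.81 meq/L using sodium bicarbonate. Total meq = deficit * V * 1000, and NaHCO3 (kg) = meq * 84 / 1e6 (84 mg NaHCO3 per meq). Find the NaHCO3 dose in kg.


Tank volume in L = 346 m^3 * 1000 = 346000 L
Total meq required = 0.81 meq/L * 346000 L = 280260 meq
NaHCO3 mass = 280260 meq * 84 mg/meq / 1e6 = 23.5418 kg

23.5418 kg


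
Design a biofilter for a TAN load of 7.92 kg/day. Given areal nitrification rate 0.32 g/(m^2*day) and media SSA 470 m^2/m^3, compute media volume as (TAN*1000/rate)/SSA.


A = 7.92*1000 / 0.32 = 24750 m^2
V = 24750 / 470 = 52.6596

52.6596 m^3


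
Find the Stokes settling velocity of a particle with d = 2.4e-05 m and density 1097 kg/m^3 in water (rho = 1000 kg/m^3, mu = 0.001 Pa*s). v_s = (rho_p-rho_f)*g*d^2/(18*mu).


Density difference: rho_p - rho_f = 1097 - 1000 = 97 kg/m^3
d^2 = (2.4e-05)^2 = 5.76e-10 m^2
Numerator = (rho_p - rho_f) * g * d^2 = 97 * 9.81 * 5.76e-10 = 5.4810432e-07
Denominator = 18 * mu = 18 * 0.001 = 0.018
v_s = 5.4810432e-07 / 0.018 = 3.04502e-05 m/s
Check: Re = rho_f * v_s * d / mu = 1000 * 3.04502e-05 * 2.4e-05 / 0.001 = 7.31e-04 < 1, so Stokes' law applies.

3.04502e-05 m/s


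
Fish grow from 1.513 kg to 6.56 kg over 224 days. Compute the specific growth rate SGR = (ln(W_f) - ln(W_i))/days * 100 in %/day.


ln(W_f) = ln(6.56) = 1.8809906
ln(W_i) = ln(1.513) = 0.41409443
ln(W_f) - ln(W_i) = 1.8809906 - 0.41409443 = 1.4668962
SGR = 1.4668962 / 224 * 100 = 0.654864 %/day

0.654864 %/day


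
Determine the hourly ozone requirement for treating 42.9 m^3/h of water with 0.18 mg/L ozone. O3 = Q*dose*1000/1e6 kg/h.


O3 demand (mg/h) = Q * dose * 1000 = 42.9 * 0.18 * 1000 = 7722 mg/h
Convert mg to kg: 7722 / 1e6 = 0.007722 kg/h

0.007722 kg/h


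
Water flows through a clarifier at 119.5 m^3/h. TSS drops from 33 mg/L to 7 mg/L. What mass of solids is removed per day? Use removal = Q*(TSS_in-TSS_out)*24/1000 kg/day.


Concentration drop: TSS_in - TSS_out = 33 - 7 = 26 mg/L
Hourly solids removed = Q * dTSS = 119.5 m^3/h * 26 mg/L = 3107 g/h  (m^3/h * mg/L = g/h)
Daily solids removed = 3107 * 24 = 74568 g/day
Convert g to kg: 74568 / 1000 = 74.568 kg/day

74.568 kg/day


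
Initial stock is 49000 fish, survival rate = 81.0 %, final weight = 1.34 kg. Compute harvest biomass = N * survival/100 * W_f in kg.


Survivors = 49000 * 81.0/100 = 39690 fish
Harvest biomass = survivors * W_f = 39690 * 1.34 = 53184.6 kg

53184.6 kg


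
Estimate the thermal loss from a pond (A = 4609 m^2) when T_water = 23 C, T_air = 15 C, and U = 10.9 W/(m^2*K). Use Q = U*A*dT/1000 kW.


Temperature difference dT = 23 - 15 = 8 K
Heat loss (W) = U * A * dT = 10.9 * 4609 * 8 = 401904.8 W
Convert to kW: 401904.8 / 1000 = 401.9048 kW

401.9048 kW


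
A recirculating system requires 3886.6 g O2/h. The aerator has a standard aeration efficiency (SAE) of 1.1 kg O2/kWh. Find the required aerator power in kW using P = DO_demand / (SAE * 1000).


SAE in g O2/kWh = 1.1 * 1000 = 1100 g/kWh
P = DO_demand / SAE_g = 3886.6 / 1100 = 3.53327 kW

3.53327 kW


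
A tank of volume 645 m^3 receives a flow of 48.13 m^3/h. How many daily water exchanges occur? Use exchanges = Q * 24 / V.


Daily flow volume = 48.13 m^3/h * 24 h = 1155.12 m^3/day
Exchanges = daily flow / tank volume = 1155.12 / 645 = 1.79088 exchanges/day

1.79088 exchanges/day


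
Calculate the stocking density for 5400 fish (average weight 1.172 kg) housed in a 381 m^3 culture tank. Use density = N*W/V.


Total biomass = 5400 fish * 1.172 kg = 6328.8 kg
Density = total biomass / volume = 6328.8 / 381 = 16.611 kg/m^3

16.611 kg/m^3


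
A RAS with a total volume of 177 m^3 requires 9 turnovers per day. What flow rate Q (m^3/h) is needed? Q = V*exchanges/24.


Daily recirculation volume = 177 m^3 * 9 = 1593 m^3/day
Flow rate Q = daily volume / 24 h = 1593 / 24 = 66.375 m^3/h

66.375 m^3/h


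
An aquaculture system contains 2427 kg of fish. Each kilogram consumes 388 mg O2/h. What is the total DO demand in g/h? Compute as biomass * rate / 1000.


Total O2 consumption (mg/h) = 2427 kg * 388 mg/(kg*h) = 941676 mg/h
Convert to g/h: 941676 / 1000 = 941.676 g/h

941.676 g/h


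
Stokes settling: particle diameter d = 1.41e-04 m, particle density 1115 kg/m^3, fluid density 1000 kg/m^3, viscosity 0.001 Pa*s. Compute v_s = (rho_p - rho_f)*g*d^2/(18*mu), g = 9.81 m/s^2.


Density difference: rho_p - rho_f = 1115 - 1000 = 115 kg/m^3
d^2 = (1.41e-04)^2 = 1.9881e-08 m^2
Numerator = (rho_p - rho_f) * g * d^2 = 115 * 9.81 * 1.9881e-08 = 2.242875e-05
Denominator = 18 * mu = 18 * 0.001 = 0.018
v_s = 2.242875e-05 / 0.018 = 0.00124604 m/s
Check: Re = rho_f * v_s * d / mu = 1000 * 0.00124604 * 1.41e-04 / 0.001 = 0.176 < 1, so Stokes' law applies.

0.00124604 m/s


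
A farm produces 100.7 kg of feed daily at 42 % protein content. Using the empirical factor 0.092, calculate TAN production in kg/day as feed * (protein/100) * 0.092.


Protein in feed = 100.7 * 42/100 = 42.294 kg/day
TAN = protein * 0.092 = 42.294 * 0.092 = 3.891048 kg/day

3.891048 kg/day


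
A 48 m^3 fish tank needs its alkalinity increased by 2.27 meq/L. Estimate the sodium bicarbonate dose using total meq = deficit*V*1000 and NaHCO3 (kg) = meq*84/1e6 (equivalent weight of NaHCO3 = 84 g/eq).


Tank volume in L = 48 m^3 * 1000 = 48000 L
Total meq required = 2.27 meq/L * 48000 L = 108960 meq
NaHCO3 mass = 108960 meq * 84 mg/meq / 1e6 = 9.15264 kg

9.15264 kg


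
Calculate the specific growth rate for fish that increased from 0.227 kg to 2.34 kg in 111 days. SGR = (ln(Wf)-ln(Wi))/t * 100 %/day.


ln(W_f) = ln(2.34) = 0.85015093
ln(W_i) = ln(0.227) = -1.4828053
ln(W_f) - ln(W_i) = 0.85015093 - -1.4828053 = 2.3329562
SGR = 2.3329562 / 111 * 100 = 2.10176 %/day

2.10176 %/day


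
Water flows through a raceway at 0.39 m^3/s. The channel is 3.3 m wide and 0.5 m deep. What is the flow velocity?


Cross-sectional area = W * d = 3.3 * 0.5 = 1.65 m^2
Velocity = Q / A = 0.39 / 1.65 = 0.236364 m/s

0.236364 m/s


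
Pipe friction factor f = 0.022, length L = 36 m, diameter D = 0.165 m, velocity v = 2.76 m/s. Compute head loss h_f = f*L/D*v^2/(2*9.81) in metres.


v^2 = 2.76^2 = 7.6176 m^2/s^2
L/D = 36/0.165 = 218.18182
h_f = f*(L/D)*v^2/(2g) = 0.022 * 218.18182 * 7.6176 / 19.62 = 1.86363 m

1.86363 m


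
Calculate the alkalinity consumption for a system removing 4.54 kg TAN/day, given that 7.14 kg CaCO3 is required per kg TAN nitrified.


Alkalinity factor: 7.14 kg CaCO3 consumed per kg TAN nitrified
alk = 4.54 kg TAN * 7.14 = 32.4156 kg CaCO3/day

32.4156 kg CaCO3/day


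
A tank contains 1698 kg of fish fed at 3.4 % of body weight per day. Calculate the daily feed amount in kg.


Feeding rate fraction = 3.4% / 100 = 0.034
Daily feed = 1698 kg * 0.034 = 57.732 kg/day

57.732 kg/day


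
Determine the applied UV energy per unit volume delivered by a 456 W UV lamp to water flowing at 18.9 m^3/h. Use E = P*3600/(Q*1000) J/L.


Energy delivered per hour = 456 W * 3600 s = 1641600 J/h
Volume treated per hour = 18.9 m^3/h * 1000 = 18900 L/h
dose = 1641600 / 18900 = 86.8571 J/L

86.8571 J/L


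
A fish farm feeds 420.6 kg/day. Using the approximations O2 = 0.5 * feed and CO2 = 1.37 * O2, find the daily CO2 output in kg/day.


O2 = 420.6 * 0.5 = 210.3
CO2 = 210.3 * 1.37 = 288.111

288.111 kg/day


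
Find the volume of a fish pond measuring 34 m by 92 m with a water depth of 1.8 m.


Base area = L * W = 34 * 92 = 3128 m^2
Volume = area * depth = 3128 * 1.8 = 5630.4 m^3

5630.4 m^3


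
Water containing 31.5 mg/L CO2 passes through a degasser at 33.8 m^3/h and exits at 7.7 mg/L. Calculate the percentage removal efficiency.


CO2_out / CO2_in = 7.7 / 31.5 = 0.24444444
Fraction remaining = 0.24444444
efficiency = (1 - 0.24444444) * 100 = 75.5556 %

75.5556 %


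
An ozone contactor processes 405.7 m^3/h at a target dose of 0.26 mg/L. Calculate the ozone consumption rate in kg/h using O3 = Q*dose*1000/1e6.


O3 demand (mg/h) = Q * dose * 1000 = 405.7 * 0.26 * 1000 = 105482 mg/h
Convert mg to kg: 105482 / 1e6 = 0.105482 kg/h

0.105482 kg/h


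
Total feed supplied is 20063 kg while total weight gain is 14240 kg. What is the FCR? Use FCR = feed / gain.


FCR = feed consumed / weight gained
FCR = 20063 kg / 14240 kg = 1.40892

1.40892


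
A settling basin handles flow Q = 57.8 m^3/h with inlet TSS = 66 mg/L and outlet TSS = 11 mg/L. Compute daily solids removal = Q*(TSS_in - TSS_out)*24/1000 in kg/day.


Concentration drop: TSS_in - TSS_out = 66 - 11 = 55 mg/L
Hourly solids removed = Q * dTSS = 57.8 m^3/h * 55 mg/L = 3179 g/h  (m^3/h * mg/L = g/h)
Daily solids removed = 3179 * 24 = 76296 g/day
Convert g to kg: 76296 / 1000 = 76.296 kg/day

76.296 kg/day


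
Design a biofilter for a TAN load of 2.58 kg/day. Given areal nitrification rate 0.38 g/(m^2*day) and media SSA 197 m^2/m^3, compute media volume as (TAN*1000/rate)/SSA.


A = 2.58*1000 / 0.38 = 6789.4737 m^2
V = 6789.4737 / 197 = 34.4643

34.4643 m^3


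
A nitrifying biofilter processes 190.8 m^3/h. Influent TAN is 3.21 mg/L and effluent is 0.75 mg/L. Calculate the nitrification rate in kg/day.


Concentration drop: TAN_in - TAN_out = 3.21 - 0.75 = 2.46 mg/L
Hourly TAN removed = Q * dTAN = 190.8 m^3/h * 2.46 mg/L = 469.368 g/h  (m^3/h * mg/L = g/h)
Daily TAN removed = 469.368 * 24 = 11264.832 g/day
Convert to kg/day: 11264.832 / 1000 = 11.264832 kg/day

11.264832 kg/day


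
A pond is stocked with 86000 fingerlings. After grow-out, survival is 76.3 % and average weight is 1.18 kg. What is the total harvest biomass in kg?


Survivors = 86000 * 76.3/100 = 65618 fish
Harvest biomass = survivors * W_f = 65618 * 1.18 = 77429.24 kg

77429.24 kg


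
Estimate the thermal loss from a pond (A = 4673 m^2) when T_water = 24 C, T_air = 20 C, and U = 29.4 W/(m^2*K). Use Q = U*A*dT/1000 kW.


Temperature difference dT = 24 - 20 = 4 K
Heat loss (W) = U * A * dT = 29.4 * 4673 * 4 = 549544.8 W
Convert to kW: 549544.8 / 1000 = 549.5448 kW

549.5448 kW


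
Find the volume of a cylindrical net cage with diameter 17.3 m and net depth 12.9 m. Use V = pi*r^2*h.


r = d/2 = 17.3/2 = 8.65 m
Base area = pi*r^2 = pi*8.65^2 = 235.06182 m^2
Volume = 235.06182 * 12.9 = 3032.3 m^3

3032.3 m^3


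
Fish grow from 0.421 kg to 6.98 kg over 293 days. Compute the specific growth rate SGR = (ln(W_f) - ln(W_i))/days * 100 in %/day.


ln(W_f) = ln(6.98) = 1.9430489
ln(W_i) = ln(0.421) = -0.86512245
ln(W_f) - ln(W_i) = 1.9430489 - -0.86512245 = 2.8081713
SGR = 2.8081713 / 293 * 100 = 0.95842 %/day

0.95842 %/day


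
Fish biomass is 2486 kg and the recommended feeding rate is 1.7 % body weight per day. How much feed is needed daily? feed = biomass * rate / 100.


Feeding rate fraction = 1.7% / 100 = 0.017
Daily feed = 2486 kg * 0.017 = 42.262 kg/day

42.262 kg/day


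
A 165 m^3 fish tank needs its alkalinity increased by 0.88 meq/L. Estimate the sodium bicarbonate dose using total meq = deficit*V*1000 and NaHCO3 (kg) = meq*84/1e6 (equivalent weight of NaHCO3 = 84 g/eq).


Tank volume in L = 165 m^3 * 1000 = 165000 L
Total meq required = 0.88 meq/L * 165000 L = 145200 meq
NaHCO3 mass = 145200 meq * 84 mg/meq / 1e6 = 12.1968 kg

12.1968 kg


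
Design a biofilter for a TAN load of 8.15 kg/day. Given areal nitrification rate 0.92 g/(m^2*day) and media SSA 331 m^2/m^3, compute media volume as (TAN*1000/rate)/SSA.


A = 8.15*1000 / 0.92 = 8858.6957 m^2
V = 8858.6957 / 331 = 26.7634

26.7634 m^3


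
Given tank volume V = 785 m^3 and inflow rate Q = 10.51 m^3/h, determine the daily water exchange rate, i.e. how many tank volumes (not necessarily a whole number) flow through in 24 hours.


Daily flow volume = 10.51 m^3/h * 24 h = 252.24 m^3/day
Exchanges = daily flow / tank volume = 252.24 / 785 = 0.321325 exchanges/day

0.321325 exchanges/day


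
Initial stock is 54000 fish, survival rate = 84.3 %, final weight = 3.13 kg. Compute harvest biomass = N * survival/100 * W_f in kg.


Survivors = 54000 * 84.3/100 = 45522 fish
Harvest biomass = survivors * W_f = 45522 * 3.13 = 142483.86 kg

142483.86 kg


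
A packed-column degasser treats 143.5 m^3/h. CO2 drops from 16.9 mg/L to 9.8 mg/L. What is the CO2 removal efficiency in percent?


CO2_out / CO2_in = 9.8 / 16.9 = 0.57988166
Fraction remaining = 0.57988166
efficiency = (1 - 0.57988166) * 100 = 42.0118 %

42.0118 %


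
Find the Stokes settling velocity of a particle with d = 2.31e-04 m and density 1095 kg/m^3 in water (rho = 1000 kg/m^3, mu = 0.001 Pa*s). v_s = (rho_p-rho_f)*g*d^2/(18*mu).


Density difference: rho_p - rho_f = 1095 - 1000 = 95 kg/m^3
d^2 = (2.31e-04)^2 = 5.3361e-08 m^2
Numerator = (rho_p - rho_f) * g * d^2 = 95 * 9.81 * 5.3361e-08 = 4.9729784e-05
Denominator = 18 * mu = 18 * 0.001 = 0.018
v_s = 4.9729784e-05 / 0.018 = 0.00276277 m/s
Check: Re = rho_f * v_s * d / mu = 1000 * 0.00276277 * 2.31e-04 / 0.001 = 0.638 < 1, so Stokes' law applies.

0.00276277 m/s


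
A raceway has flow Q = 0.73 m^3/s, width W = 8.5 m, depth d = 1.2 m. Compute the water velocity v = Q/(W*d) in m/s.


Cross-sectional area = W * d = 8.5 * 1.2 = 10.2 m^2
Velocity = Q / A = 0.73 / 10.2 = 0.0715686 m/s

0.0715686 m/s


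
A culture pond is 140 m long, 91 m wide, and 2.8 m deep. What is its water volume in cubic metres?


Base area = L * W = 140 * 91 = 12740 m^2
Volume = area * depth = 12740 * 2.8 = 35672 m^3

35672 m^3


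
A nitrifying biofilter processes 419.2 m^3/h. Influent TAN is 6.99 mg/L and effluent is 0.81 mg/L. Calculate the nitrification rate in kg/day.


Concentration drop: TAN_in - TAN_out = 6.99 - 0.81 = 6.18 mg/L
Hourly TAN removed = Q * dTAN = 419.2 m^3/h * 6.18 mg/L = 2590.656 g/h  (m^3/h * mg/L = g/h)
Daily TAN removed = 2590.656 * 24 = 62175.744 g/day
Convert to kg/day: 62175.744 / 1000 = 62.175744 kg/day

62.175744 kg/day


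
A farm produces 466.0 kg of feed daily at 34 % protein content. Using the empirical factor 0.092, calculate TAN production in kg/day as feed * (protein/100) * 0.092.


Protein in feed = 466.0 * 34/100 = 158.44 kg/day
TAN = protein * 0.092 = 158.44 * 0.092 = 14.57648 kg/day

14.57648 kg/day


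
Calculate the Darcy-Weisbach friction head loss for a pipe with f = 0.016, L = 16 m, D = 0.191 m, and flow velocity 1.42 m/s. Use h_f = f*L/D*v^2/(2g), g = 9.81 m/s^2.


v^2 = 1.42^2 = 2.0164 m^2/s^2
L/D = 16/0.191 = 83.769634
h_f = f*(L/D)*v^2/(2g) = 0.016 * 83.769634 * 2.0164 / 19.62 = 0.137748 m

0.137748 m


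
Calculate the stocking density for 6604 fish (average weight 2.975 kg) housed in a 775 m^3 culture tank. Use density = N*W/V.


Total biomass = 6604 fish * 2.975 kg = 19646.9 kg
Density = total biomass / volume = 19646.9 / 775 = 25.3508 kg/m^3

25.3508 kg/m^3


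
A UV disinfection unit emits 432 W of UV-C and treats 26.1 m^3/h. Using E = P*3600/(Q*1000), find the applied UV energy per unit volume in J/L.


Energy delivered per hour = 432 W * 3600 s = 1555200 J/h
Volume treated per hour = 26.1 m^3/h * 1000 = 26100 L/h
dose = 1555200 / 26100 = 59.5862 J/L

59.5862 J/L


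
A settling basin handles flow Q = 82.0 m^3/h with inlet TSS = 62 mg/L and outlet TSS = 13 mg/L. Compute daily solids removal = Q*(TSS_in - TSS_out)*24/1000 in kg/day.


Concentration drop: TSS_in - TSS_out = 62 - 13 = 49 mg/L
Hourly solids removed = Q * dTSS = 82.0 m^3/h * 49 mg/L = 4018 g/h  (m^3/h * mg/L = g/h)
Daily solids removed = 4018 * 24 = 96432 g/day
Convert g to kg: 96432 / 1000 = 96.432 kg/day

96.432 kg/day


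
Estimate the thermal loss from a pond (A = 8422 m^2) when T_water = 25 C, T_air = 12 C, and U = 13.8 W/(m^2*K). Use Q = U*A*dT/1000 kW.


Temperature difference dT = 25 - 12 = 13 K
Heat loss (W) = U * A * dT = 13.8 * 8422 * 13 = 1510906.8 W
Convert to kW: 1510906.8 / 1000 = 1510.9068 kW

1510.9068 kW


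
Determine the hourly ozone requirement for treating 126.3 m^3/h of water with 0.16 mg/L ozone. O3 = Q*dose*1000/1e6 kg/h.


O3 demand (mg/h) = Q * dose * 1000 = 126.3 * 0.16 * 1000 = 20208 mg/h
Convert mg to kg: 20208 / 1e6 = 0.020208 kg/h

0.020208 kg/h


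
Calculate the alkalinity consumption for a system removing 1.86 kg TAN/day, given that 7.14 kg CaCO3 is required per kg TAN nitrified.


Alkalinity factor: 7.14 kg CaCO3 consumed per kg TAN nitrified
alk = 1.86 kg TAN * 7.14 = 13.2804 kg CaCO3/day

13.2804 kg CaCO3/day


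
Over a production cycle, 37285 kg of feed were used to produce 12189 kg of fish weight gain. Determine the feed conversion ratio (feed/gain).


FCR = feed consumed / weight gained
FCR = 37285 kg / 12189 kg = 3.05891

3.05891


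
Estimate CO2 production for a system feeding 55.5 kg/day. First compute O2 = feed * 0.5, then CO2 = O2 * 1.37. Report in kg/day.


O2 = 55.5 * 0.5 = 27.75
CO2 = 27.75 * 1.37 = 38.0175

38.0175 kg/day


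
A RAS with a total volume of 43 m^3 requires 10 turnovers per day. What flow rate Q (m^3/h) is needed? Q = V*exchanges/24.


Daily recirculation volume = 43 m^3 * 10 = 430 m^3/day
Flow rate Q = daily volume / 24 h = 430 / 24 = 17.9167 m^3/h

17.9167 m^3/h


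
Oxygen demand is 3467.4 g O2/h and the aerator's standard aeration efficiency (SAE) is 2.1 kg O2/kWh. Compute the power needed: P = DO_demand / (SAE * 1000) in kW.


SAE in g O2/kWh = 2.1 * 1000 = 2100 g/kWh
P = DO_demand / SAE_g = 3467.4 / 2100 = 1.65114 kW

1.65114 kW


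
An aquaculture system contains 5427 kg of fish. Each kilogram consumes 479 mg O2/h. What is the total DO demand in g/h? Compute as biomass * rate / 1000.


Total O2 consumption (mg/h) = 5427 kg * 479 mg/(kg*h) = 2599533 mg/h
Convert to g/h: 2599533 / 1000 = 2599.533 g/h

2599.533 g/h


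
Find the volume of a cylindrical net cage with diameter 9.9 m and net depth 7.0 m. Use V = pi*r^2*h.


r = d/2 = 9.9/2 = 4.95 m
Base area = pi*r^2 = pi*4.95^2 = 76.976874 m^2
Volume = 76.976874 * 7.0 = 538.838 m^3

538.838 m^3


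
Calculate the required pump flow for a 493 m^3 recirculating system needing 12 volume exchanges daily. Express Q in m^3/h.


Daily recirculation volume = 493 m^3 * 12 = 5916 m^3/day
Flow rate Q = daily volume / 24 h = 5916 / 24 = 246.5 m^3/h

246.5 m^3/h


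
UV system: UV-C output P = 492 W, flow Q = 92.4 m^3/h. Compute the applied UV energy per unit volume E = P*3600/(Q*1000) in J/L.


Energy delivered per hour = 492 W * 3600 s = 1771200 J/h
Volume treated per hour = 92.4 m^3/h * 1000 = 92400 L/h
dose = 1771200 / 92400 = 19.1688 J/L

19.1688 J/L


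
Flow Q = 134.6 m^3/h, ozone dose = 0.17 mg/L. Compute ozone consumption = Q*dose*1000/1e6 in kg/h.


O3 demand (mg/h) = Q * dose * 1000 = 134.6 * 0.17 * 1000 = 22882 mg/h
Convert mg to kg: 22882 / 1e6 = 0.022882 kg/h

0.022882 kg/h


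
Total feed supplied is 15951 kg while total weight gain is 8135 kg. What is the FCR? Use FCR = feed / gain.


FCR = feed consumed / weight gained
FCR = 15951 kg / 8135 kg = 1.96079

1.96079


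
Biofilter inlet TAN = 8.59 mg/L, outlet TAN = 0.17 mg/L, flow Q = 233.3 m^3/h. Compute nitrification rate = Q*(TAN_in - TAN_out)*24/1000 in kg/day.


Concentration drop: TAN_in - TAN_out = 8.59 - 0.17 = 8.42 mg/L
Hourly TAN removed = Q * dTAN = 233.3 m^3/h * 8.42 mg/L = 1964.386 g/h  (m^3/h * mg/L = g/h)
Daily TAN removed = 1964.386 * 24 = 47145.264 g/day
Convert to kg/day: 47145.264 / 1000 = 47.145264 kg/day

47.145264 kg/day


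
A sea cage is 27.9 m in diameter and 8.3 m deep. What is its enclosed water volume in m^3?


r = d/2 = 27.9/2 = 13.95 m
Base area = pi*r^2 = pi*13.95^2 = 611.36178 m^2
Volume = 611.36178 * 8.3 = 5074.3 m^3

5074.3 m^3


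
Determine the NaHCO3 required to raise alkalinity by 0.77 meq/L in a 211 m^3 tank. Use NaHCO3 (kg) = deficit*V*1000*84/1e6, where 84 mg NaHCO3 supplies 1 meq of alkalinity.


Tank volume in L = 211 m^3 * 1000 = 211000 L
Total meq required = 0.77 meq/L * 211000 L = 162470 meq
NaHCO3 mass = 162470 meq * 84 mg/meq / 1e6 = 13.6475 kg

13.6475 kg


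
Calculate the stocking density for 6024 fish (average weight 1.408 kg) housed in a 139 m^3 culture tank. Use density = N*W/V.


Total biomass = 6024 fish * 1.408 kg = 8481.792 kg
Density = total biomass / volume = 8481.792 / 139 = 61.0201 kg/m^3

61.0201 kg/m^3


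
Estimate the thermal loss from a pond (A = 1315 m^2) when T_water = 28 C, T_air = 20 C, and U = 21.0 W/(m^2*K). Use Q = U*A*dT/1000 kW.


Temperature difference dT = 28 - 20 = 8 K
Heat loss (W) = U * A * dT = 21.0 * 1315 * 8 = 220920 W
Convert to kW: 220920 / 1000 = 220.92 kW

220.92 kW


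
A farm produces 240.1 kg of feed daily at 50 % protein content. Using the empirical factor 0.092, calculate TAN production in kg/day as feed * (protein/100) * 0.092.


Protein in feed = 240.1 * 50/100 = 120.05 kg/day
TAN = protein * 0.092 = 120.05 * 0.092 = 11.0446 kg/day

11.0446 kg/day


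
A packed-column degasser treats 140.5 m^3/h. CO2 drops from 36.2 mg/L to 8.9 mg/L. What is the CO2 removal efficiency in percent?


CO2_out / CO2_in = 8.9 / 36.2 = 0.24585635
Fraction remaining = 0.24585635
efficiency = (1 - 0.24585635) * 100 = 75.4144 %

75.4144 %


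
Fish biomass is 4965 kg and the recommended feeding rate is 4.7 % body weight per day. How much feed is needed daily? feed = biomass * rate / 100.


Feeding rate fraction = 4.7% / 100 = 0.047
Daily feed = 4965 kg * 0.047 = 233.355 kg/day

233.355 kg/day


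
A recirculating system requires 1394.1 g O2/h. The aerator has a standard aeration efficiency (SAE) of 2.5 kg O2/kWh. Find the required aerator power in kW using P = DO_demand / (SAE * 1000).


SAE in g O2/kWh = 2.5 * 1000 = 2500 g/kWh
P = DO_demand / SAE_g = 1394.1 / 2500 = 0.55764 kW

0.55764 kW


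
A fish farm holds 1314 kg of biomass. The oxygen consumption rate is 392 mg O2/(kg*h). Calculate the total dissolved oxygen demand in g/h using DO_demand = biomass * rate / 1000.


Total O2 consumption (mg/h) = 1314 kg * 392 mg/(kg*h) = 515088 mg/h
Convert to g/h: 515088 / 1000 = 515.088 g/h

515.088 g/h


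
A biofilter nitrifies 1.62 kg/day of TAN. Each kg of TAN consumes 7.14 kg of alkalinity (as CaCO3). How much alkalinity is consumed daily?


Alkalinity factor: 7.14 kg CaCO3 consumed per kg TAN nitrified
alk = 1.62 kg TAN * 7.14 = 11.5668 kg CaCO3/day

11.5668 kg CaCO3/day


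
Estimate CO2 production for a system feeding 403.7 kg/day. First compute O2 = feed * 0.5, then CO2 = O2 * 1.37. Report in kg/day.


O2 = 403.7 * 0.5 = 201.85
CO2 = 201.85 * 1.37 = 276.5345

276.5345 kg/day


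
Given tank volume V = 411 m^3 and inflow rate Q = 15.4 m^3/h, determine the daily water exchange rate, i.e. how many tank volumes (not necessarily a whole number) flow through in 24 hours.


Daily flow volume = 15.4 m^3/h * 24 h = 369.6 m^3/day
Exchanges = daily flow / tank volume = 369.6 / 411 = 0.89927 exchanges/day

0.89927 exchanges/day


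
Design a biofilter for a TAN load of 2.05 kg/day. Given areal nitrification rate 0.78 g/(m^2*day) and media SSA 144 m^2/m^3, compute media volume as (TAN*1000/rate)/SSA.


A = 2.05*1000 / 0.78 = 2628.2051 m^2
V = 2628.2051 / 144 = 18.2514

18.2514 m^3


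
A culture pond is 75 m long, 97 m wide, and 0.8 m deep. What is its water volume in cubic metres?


Base area = L * W = 75 * 97 = 7275 m^2
Volume = area * depth = 7275 * 0.8 = 5820 m^3

5820 m^3


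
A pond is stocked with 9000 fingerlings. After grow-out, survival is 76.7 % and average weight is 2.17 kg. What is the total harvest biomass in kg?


Survivors = 9000 * 76.7/100 = 6903 fish
Harvest biomass = survivors * W_f = 6903 * 2.17 = 14979.51 kg

14979.51 kg


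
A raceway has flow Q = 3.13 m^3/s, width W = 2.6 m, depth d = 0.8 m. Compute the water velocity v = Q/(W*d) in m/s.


Cross-sectional area = W * d = 2.6 * 0.8 = 2.08 m^2
Velocity = Q / A = 3.13 / 2.08 = 1.50481 m/s

1.50481 m/s


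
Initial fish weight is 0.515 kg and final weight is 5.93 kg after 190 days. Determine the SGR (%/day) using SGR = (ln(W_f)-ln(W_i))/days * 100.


ln(W_f) = ln(5.93) = 1.7800242
ln(W_i) = ln(0.515) = -0.66358838
ln(W_f) - ln(W_i) = 1.7800242 - -0.66358838 = 2.4436126
SGR = 2.4436126 / 190 * 100 = 1.28611 %/day

1.28611 %/day


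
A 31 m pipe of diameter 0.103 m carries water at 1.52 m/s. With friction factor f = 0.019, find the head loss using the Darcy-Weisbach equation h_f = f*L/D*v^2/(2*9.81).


v^2 = 1.52^2 = 2.3104 m^2/s^2
L/D = 31/0.103 = 300.97087
h_f = f*(L/D)*v^2/(2g) = 0.019 * 300.97087 * 2.3104 / 19.62 = 0.673389 m

0.673389 m


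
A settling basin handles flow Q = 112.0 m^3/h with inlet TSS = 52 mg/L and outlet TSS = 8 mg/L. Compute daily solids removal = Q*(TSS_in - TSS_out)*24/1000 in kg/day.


Concentration drop: TSS_in - TSS_out = 52 - 8 = 44 mg/L
Hourly solids removed = Q * dTSS = 112.0 m^3/h * 44 mg/L = 4928 g/h  (m^3/h * mg/L = g/h)
Daily solids removed = 4928 * 24 = 118272 g/day
Convert g to kg: 118272 / 1000 = 118.272 kg/day

118.272 kg/day


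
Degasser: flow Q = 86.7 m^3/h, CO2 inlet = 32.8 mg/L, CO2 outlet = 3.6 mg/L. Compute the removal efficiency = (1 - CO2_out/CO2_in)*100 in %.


CO2_out / CO2_in = 3.6 / 32.8 = 0.1097561
Fraction remaining = 0.1097561
efficiency = (1 - 0.1097561) * 100 = 89.0244 %

89.0244 %


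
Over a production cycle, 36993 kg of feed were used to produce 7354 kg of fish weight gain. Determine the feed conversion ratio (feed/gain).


FCR = feed consumed / weight gained
FCR = 36993 kg / 7354 kg = 5.03032

5.03032


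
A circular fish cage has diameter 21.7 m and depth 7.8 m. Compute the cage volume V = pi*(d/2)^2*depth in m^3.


r = d/2 = 21.7/2 = 10.85 m
Base area = pi*r^2 = pi*10.85^2 = 369.83614 m^2
Volume = 369.83614 * 7.8 = 2884.72 m^3

2884.72 m^3


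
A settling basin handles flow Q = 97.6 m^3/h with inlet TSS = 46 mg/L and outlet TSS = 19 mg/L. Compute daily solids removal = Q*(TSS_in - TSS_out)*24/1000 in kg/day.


Concentration drop: TSS_in - TSS_out = 46 - 19 = 27 mg/L
Hourly solids removed = Q * dTSS = 97.6 m^3/h * 27 mg/L = 2635.2 g/h  (m^3/h * mg/L = g/h)
Daily solids removed = 2635.2 * 24 = 63244.8 g/day
Convert g to kg: 63244.8 / 1000 = 63.2448 kg/day

63.2448 kg/day


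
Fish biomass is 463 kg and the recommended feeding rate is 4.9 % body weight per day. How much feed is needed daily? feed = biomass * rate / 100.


Feeding rate fraction = 4.9% / 100 = 0.049
Daily feed = 463 kg * 0.049 = 22.687 kg/day

22.687 kg/day


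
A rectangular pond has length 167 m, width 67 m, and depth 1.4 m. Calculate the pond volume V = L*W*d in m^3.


Base area = L * W = 167 * 67 = 11189 m^2
Volume = area * depth = 11189 * 1.4 = 15664.6 m^3

15664.6 m^3


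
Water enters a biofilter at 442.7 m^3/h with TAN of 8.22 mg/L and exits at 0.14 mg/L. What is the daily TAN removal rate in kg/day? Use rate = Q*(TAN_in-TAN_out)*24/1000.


Concentration drop: TAN_in - TAN_out = 8.22 - 0.14 = 8.08 mg/L
Hourly TAN removed = Q * dTAN = 442.7 m^3/h * 8.08 mg/L = 3577.016 g/h  (m^3/h * mg/L = g/h)
Daily TAN removed = 3577.016 * 24 = 85848.384 g/day
Convert to kg/day: 85848.384 / 1000 = 85.848384 kg/day

85.848384 kg/day


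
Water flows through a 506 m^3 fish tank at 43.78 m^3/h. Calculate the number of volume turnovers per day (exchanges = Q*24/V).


Daily flow volume = 43.78 m^3/h * 24 h = 1050.72 m^3/day
Exchanges = daily flow / tank volume = 1050.72 / 506 = 2.07652 exchanges/day

2.07652 exchanges/day


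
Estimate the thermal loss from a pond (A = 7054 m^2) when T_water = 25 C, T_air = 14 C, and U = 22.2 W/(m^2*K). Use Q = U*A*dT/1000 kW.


Temperature difference dT = 25 - 14 = 11 K
Heat loss (W) = U * A * dT = 22.2 * 7054 * 11 = 1722586.8 W
Convert to kW: 1722586.8 / 1000 = 1722.5868 kW

1722.5868 kW


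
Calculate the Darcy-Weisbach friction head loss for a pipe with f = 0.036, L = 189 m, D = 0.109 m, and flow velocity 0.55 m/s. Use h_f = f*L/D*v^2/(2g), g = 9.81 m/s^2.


v^2 = 0.55^2 = 0.3025 m^2/s^2
L/D = 189/0.109 = 1733.945
h_f = f*(L/D)*v^2/(2g) = 0.036 * 1733.945 * 0.3025 / 19.62 = 0.962419 m

0.962419 m


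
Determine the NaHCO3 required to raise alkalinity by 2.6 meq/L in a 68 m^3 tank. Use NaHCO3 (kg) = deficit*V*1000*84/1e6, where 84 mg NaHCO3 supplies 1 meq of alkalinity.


Tank volume in L = 68 m^3 * 1000 = 68000 L
Total meq required = 2.6 meq/L * 68000 L = 176800 meq
NaHCO3 mass = 176800 meq * 84 mg/meq / 1e6 = 14.8512 kg

14.8512 kg


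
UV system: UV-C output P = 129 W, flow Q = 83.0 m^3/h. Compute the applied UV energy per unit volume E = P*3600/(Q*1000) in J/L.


Energy delivered per hour = 129 W * 3600 s = 464400 J/h
Volume treated per hour = 83.0 m^3/h * 1000 = 83000 L/h
dose = 464400 / 83000 = 5.59518 J/L

5.59518 J/L


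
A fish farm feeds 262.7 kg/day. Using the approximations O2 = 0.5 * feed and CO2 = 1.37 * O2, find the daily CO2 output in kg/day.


O2 = 262.7 * 0.5 = 131.35
CO2 = 131.35 * 1.37 = 179.9495

179.9495 kg/day


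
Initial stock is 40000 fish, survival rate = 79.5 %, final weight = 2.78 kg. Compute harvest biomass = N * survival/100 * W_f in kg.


Survivors = 40000 * 79.5/100 = 31800 fish
Harvest biomass = survivors * W_f = 31800 * 2.78 = 88404 kg

88404 kg


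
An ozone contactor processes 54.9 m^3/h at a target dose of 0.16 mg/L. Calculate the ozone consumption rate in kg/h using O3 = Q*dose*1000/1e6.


O3 demand (mg/h) = Q * dose * 1000 = 54.9 * 0.16 * 1000 = 8784 mg/h
Convert mg to kg: 8784 / 1e6 = 0.008784 kg/h

0.008784 kg/h


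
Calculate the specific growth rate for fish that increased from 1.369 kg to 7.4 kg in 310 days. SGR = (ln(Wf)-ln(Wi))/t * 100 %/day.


ln(W_f) = ln(7.4) = 2.00148
ln(W_i) = ln(1.369) = 0.31408055
ln(W_f) - ln(W_i) = 2.00148 - 0.31408055 = 1.6873995
SGR = 1.6873995 / 310 * 100 = 0.544322 %/day

0.544322 %/day


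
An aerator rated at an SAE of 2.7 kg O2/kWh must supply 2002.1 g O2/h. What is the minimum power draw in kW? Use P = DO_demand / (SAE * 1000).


SAE in g O2/kWh = 2.7 * 1000 = 2700 g/kWh
P = DO_demand / SAE_g = 2002.1 / 2700 = 0.741519 kW

0.741519 kW


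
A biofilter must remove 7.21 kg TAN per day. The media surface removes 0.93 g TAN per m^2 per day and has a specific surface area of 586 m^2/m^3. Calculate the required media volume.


A = 7.21*1000 / 0.93 = 7752.6882 m^2
V = 7752.6882 / 586 = 13.2298

13.2298 m^3


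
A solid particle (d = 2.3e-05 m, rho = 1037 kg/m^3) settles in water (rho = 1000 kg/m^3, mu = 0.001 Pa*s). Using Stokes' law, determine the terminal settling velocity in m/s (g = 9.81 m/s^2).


Density difference: rho_p - rho_f = 1037 - 1000 = 37 kg/m^3
d^2 = (2.3e-05)^2 = 5.29e-10 m^2
Numerator = (rho_p - rho_f) * g * d^2 = 37 * 9.81 * 5.29e-10 = 1.9201113e-07
Denominator = 18 * mu = 18 * 0.001 = 0.018
v_s = 1.9201113e-07 / 0.018 = 1.06673e-05 m/s
Check: Re = rho_f * v_s * d / mu = 1000 * 1.06673e-05 * 2.3e-05 / 0.001 = 2.45e-04 < 1, so Stokes' law applies.

1.06673e-05 m/s


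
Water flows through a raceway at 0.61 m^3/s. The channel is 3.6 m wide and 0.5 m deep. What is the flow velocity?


Cross-sectional area = W * d = 3.6 * 0.5 = 1.8 m^2
Velocity = Q / A = 0.61 / 1.8 = 0.338889 m/s

0.338889 m/s


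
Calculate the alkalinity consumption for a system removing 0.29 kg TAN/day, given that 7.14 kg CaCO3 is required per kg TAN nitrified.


Alkalinity factor: 7.14 kg CaCO3 consumed per kg TAN nitrified
alk = 0.29 kg TAN * 7.14 = 2.0706 kg CaCO3/day

2.0706 kg CaCO3/day


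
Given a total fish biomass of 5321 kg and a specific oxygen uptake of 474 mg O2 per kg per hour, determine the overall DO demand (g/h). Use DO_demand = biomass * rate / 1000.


Total O2 consumption (mg/h) = 5321 kg * 474 mg/(kg*h) = 2522154 mg/h
Convert to g/h: 2522154 / 1000 = 2522.154 g/h

2522.154 g/h


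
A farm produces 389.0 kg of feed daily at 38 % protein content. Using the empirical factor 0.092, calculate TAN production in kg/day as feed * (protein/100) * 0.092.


Protein in feed = 389.0 * 38/100 = 147.82 kg/day
TAN = protein * 0.092 = 147.82 * 0.092 = 13.59944 kg/day

13.59944 kg/day


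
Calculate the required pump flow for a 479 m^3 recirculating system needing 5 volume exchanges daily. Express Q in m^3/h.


Daily recirculation volume = 479 m^3 * 5 = 2395 m^3/day
Flow rate Q = daily volume / 24 h = 2395 / 24 = 99.7917 m^3/h

99.7917 m^3/h


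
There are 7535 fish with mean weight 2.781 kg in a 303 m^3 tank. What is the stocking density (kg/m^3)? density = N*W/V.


Total biomass = 7535 fish * 2.781 kg = 20954.835 kg
Density = total biomass / volume = 20954.835 / 303 = 69.1579 kg/m^3

69.1579 kg/m^3


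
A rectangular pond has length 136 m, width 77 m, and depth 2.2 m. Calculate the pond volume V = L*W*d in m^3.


Base area = L * W = 136 * 77 = 10472 m^2
Volume = area * depth = 10472 * 2.2 = 23038.4 m^3

23038.4 m^3


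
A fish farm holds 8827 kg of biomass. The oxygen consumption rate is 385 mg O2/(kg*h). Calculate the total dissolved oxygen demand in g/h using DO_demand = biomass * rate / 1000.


Total O2 consumption (mg/h) = 8827 kg * 385 mg/(kg*h) = 3398395 mg/h
Convert to g/h: 3398395 / 1000 = 3398.395 g/h

3398.395 g/h


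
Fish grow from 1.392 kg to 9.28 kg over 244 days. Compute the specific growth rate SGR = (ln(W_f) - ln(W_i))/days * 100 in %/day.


ln(W_f) = ln(9.28) = 2.2278615
ln(W_i) = ln(1.392) = 0.33074156
ln(W_f) - ln(W_i) = 2.2278615 - 0.33074156 = 1.8971199
SGR = 1.8971199 / 244 * 100 = 0.777508 %/day

0.777508 %/day


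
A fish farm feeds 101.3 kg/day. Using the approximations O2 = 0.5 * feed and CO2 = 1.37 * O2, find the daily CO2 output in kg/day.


O2 = 101.3 * 0.5 = 50.65
CO2 = 50.65 * 1.37 = 69.3905

69.3905 kg/day


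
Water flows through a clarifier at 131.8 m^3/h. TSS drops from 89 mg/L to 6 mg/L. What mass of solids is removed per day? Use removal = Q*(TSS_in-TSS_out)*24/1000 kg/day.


Concentration drop: TSS_in - TSS_out = 89 - 6 = 83 mg/L
Hourly solids removed = Q * dTSS = 131.8 m^3/h * 83 mg/L = 10939.4 g/h  (m^3/h * mg/L = g/h)
Daily solids removed = 10939.4 * 24 = 262545.6 g/day
Convert g to kg: 262545.6 / 1000 = 262.5456 kg/day

262.5456 kg/day


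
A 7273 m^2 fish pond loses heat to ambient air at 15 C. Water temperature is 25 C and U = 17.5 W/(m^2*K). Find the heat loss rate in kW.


Temperature difference dT = 25 - 15 = 10 K
Heat loss (W) = U * A * dT = 17.5 * 7273 * 10 = 1272775 W
Convert to kW: 1272775 / 1000 = 1272.775 kW

1272.775 kW


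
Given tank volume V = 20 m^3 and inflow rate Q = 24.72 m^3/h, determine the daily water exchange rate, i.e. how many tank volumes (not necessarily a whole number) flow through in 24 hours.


Daily flow volume = 24.72 m^3/h * 24 h = 593.28 m^3/day
Exchanges = daily flow / tank volume = 593.28 / 20 = 29.664 exchanges/day

29.664 exchanges/day


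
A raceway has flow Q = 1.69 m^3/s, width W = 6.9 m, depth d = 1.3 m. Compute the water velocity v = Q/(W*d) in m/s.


Cross-sectional area = W * d = 6.9 * 1.3 = 8.97 m^2
Velocity = Q / A = 1.69 / 8.97 = 0.188406 m/s

0.188406 m/s


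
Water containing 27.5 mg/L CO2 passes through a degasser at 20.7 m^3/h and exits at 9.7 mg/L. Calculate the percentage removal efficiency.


CO2_out / CO2_in = 9.7 / 27.5 = 0.35272727
Fraction remaining = 0.35272727
efficiency = (1 - 0.35272727) * 100 = 64.7273 %

64.7273 %
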